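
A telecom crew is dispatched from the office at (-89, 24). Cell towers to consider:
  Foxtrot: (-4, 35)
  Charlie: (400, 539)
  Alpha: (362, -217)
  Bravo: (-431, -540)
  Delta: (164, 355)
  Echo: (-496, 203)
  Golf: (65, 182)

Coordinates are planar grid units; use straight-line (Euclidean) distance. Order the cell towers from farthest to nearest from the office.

Distances from the office:
Charlie (400, 539): 710.2
Bravo (-431, -540): 659.6
Alpha (362, -217): 511.4
Echo (-496, 203): 444.6
Delta (164, 355): 416.6
Golf (65, 182): 220.6
Foxtrot (-4, 35): 85.7

Charlie, Bravo, Alpha, Echo, Delta, Golf, Foxtrot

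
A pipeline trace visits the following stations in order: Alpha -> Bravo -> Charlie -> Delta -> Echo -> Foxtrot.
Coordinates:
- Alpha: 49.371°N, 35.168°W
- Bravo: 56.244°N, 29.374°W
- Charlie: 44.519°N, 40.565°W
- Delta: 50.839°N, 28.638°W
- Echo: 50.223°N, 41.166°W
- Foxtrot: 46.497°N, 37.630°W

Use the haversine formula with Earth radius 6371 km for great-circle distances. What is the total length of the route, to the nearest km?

4890 km

Leg distances:
Alpha→Bravo: 857.0 km  (cumulative 857.0 km)
Bravo→Charlie: 1522.0 km  (cumulative 2379.0 km)
Charlie→Delta: 1134.0 km  (cumulative 3513.0 km)
Delta→Echo: 887.1 km  (cumulative 4400.1 km)
Echo→Foxtrot: 489.7 km  (cumulative 4889.7 km)
Total route length ≈ 4890 km.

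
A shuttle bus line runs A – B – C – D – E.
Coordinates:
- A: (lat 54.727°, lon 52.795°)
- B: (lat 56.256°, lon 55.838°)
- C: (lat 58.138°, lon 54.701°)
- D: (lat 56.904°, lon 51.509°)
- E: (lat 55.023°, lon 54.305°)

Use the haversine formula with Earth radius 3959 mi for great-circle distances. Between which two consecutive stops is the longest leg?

D–E

Leg distances:
A→B: 159.2 mi
B→C: 136.8 mi
C→D: 145.9 mi
D→E: 169.0 mi
The longest leg is D–E at 169.0 mi.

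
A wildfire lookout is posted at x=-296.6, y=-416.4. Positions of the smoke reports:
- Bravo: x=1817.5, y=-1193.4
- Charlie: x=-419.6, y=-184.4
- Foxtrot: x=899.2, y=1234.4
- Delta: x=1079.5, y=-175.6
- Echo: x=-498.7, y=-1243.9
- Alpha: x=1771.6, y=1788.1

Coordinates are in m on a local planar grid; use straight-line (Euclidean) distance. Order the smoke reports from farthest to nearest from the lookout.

Alpha, Bravo, Foxtrot, Delta, Echo, Charlie

Distance from the lookout at x=-296.6, y=-416.4 to each:
Alpha x=1771.6, y=1788.1: 3022.8 m
Bravo x=1817.5, y=-1193.4: 2252.4 m
Foxtrot x=899.2, y=1234.4: 2038.4 m
Delta x=1079.5, y=-175.6: 1397.0 m
Echo x=-498.7, y=-1243.9: 851.8 m
Charlie x=-419.6, y=-184.4: 262.6 m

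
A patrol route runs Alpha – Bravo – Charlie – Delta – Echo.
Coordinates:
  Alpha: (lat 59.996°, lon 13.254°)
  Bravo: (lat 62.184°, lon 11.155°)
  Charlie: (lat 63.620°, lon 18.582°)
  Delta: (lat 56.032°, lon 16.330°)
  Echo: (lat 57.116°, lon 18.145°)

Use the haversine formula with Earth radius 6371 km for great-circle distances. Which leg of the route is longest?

Charlie–Delta

Leg distances:
Alpha→Bravo: 268.2 km
Bravo→Charlie: 408.4 km
Charlie→Delta: 852.9 km
Delta→Echo: 164.0 km
The longest leg is Charlie–Delta at 852.9 km.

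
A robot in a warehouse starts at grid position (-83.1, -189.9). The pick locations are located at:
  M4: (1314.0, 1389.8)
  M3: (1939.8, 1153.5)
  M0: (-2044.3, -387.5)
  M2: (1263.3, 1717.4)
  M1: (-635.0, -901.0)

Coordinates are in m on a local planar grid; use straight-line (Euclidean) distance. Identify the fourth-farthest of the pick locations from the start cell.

M0

Distance to each, sorted:
M3: 2428.3 m
M2: 2334.6 m
M4: 2108.9 m
M0: 1971.1 m
M1: 900.1 m
The fourth-farthest is M0 at 1971.1 m.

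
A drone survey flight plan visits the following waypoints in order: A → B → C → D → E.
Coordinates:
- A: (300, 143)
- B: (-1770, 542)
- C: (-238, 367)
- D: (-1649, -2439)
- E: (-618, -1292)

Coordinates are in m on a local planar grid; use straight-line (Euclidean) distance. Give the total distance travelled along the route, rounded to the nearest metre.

8333 m

Leg distances:
A→B: 2108.1 m  (cumulative 2108.1 m)
B→C: 1542.0 m  (cumulative 3650.1 m)
C→D: 3140.8 m  (cumulative 6790.9 m)
D→E: 1542.3 m  (cumulative 8333.1 m)
Total route length ≈ 8333 m.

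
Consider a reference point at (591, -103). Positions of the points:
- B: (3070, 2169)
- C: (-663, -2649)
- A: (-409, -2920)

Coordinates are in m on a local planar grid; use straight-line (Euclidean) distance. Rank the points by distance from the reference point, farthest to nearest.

Distances from the reference point:
B (3070, 2169): 3362.7 m
A (-409, -2920): 2989.2 m
C (-663, -2649): 2838.1 m

B, A, C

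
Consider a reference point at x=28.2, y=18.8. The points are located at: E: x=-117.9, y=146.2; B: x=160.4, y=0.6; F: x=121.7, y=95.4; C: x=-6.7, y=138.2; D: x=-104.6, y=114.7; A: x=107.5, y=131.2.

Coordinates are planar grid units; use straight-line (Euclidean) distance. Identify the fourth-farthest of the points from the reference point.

Distances from the reference point (x=28.2, y=18.8):
E: 193.8
D: 163.8
A: 137.6
B: 133.4
C: 124.4
F: 120.9
The fourth-farthest is B at 133.4.

B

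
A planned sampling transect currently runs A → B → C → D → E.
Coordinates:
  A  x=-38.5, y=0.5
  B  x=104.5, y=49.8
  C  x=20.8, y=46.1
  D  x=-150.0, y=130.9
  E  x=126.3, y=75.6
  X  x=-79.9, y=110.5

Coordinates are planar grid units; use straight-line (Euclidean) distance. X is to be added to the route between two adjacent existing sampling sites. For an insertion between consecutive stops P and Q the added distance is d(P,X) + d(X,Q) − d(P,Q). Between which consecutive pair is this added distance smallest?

between D and E

Added distance for inserting X between each consecutive pair:
A–B: 160.4
B–C: 229.9
C–D: 1.8
D–E: 0.4
Smallest added distance is 0.4, inserting between D and E.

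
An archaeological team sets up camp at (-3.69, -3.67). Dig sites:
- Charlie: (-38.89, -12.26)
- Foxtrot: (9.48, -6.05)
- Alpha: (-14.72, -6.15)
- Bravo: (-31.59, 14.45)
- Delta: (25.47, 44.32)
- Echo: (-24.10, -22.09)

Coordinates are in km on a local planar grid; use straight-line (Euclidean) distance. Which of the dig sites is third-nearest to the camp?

Echo

Distances from the camp ((-3.69, -3.67)):
Alpha: 11.3 km
Foxtrot: 13.4 km
Echo: 27.5 km
Bravo: 33.3 km
Charlie: 36.2 km
Delta: 56.2 km
The third-nearest is Echo at 27.5 km.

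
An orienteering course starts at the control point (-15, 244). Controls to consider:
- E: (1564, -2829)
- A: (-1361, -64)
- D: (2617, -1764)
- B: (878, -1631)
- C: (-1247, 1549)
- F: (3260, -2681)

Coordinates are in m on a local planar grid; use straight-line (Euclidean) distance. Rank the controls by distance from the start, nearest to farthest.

A, C, B, D, E, F

Distances from the start:
A (-1361, -64): 1380.8 m
C (-1247, 1549): 1794.7 m
B (878, -1631): 2076.8 m
D (2617, -1764): 3310.5 m
E (1564, -2829): 3454.9 m
F (3260, -2681): 4391.0 m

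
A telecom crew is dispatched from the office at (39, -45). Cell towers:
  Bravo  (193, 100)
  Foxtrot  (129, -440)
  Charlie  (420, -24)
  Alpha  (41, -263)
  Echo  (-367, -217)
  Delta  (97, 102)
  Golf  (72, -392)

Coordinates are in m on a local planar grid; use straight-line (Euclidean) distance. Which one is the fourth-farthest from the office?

Golf

Distance to each, sorted:
Echo: 440.9 m
Foxtrot: 405.1 m
Charlie: 381.6 m
Golf: 348.6 m
Alpha: 218.0 m
Bravo: 211.5 m
Delta: 158.0 m
The fourth-farthest is Golf at 348.6 m.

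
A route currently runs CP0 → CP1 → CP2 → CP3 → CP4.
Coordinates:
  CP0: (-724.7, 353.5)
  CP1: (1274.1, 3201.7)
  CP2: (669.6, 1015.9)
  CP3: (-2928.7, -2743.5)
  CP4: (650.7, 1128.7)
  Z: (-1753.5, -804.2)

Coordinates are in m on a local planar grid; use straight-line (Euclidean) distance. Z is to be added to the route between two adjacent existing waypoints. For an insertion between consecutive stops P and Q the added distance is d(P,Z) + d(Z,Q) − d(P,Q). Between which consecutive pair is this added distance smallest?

Added distance for inserting Z between each consecutive pair:
CP0–CP1: 3090.5 m
CP1–CP2: 5784.0 m
CP2–CP3: 94.2 m
CP3–CP4: 79.3 m
Smallest added distance is 79.3 m, inserting between CP3 and CP4.

between CP3 and CP4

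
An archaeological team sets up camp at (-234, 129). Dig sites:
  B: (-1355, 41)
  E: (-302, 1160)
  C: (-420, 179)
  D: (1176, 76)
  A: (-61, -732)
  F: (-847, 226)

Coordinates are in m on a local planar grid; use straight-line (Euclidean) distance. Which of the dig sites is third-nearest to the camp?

A

Distances from the camp ((-234, 129)):
C: 192.6 m
F: 620.6 m
A: 878.2 m
E: 1033.2 m
B: 1124.4 m
D: 1411.0 m
The third-nearest is A at 878.2 m.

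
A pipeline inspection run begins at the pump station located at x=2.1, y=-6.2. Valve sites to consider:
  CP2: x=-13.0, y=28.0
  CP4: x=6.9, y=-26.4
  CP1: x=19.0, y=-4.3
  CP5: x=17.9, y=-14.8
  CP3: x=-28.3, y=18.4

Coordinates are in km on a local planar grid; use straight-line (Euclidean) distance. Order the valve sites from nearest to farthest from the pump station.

CP1, CP5, CP4, CP2, CP3

Distances from the pump station:
CP1 x=19.0, y=-4.3: 17.0 km
CP5 x=17.9, y=-14.8: 18.0 km
CP4 x=6.9, y=-26.4: 20.8 km
CP2 x=-13.0, y=28.0: 37.4 km
CP3 x=-28.3, y=18.4: 39.1 km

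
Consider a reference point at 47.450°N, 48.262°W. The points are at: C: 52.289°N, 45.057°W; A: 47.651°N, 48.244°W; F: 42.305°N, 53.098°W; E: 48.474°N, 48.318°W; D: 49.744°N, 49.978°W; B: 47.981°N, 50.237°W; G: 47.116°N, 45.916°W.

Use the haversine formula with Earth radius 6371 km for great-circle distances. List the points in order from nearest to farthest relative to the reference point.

Computing each great-circle distance from 47.450°N, 48.262°W:
A 47.651°N, 48.244°W: 22.4 km
E 48.474°N, 48.318°W: 113.9 km
B 47.981°N, 50.237°W: 159.1 km
G 47.116°N, 45.916°W: 180.8 km
D 49.744°N, 49.978°W: 284.6 km
C 52.289°N, 45.057°W: 584.9 km
F 42.305°N, 53.098°W: 687.1 km

A, E, B, G, D, C, F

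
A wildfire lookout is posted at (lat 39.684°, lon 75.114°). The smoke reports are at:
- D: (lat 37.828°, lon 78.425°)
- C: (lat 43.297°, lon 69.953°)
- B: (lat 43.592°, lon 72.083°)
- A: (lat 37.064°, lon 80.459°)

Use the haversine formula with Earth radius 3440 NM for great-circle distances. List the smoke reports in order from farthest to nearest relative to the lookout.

C, A, B, D

Distance from the lookout at (lat 39.684°, lon 75.114°) to each:
C (lat 43.297°, lon 69.953°): 317.6 NM
A (lat 37.064°, lon 80.459°): 296.6 NM
B (lat 43.592°, lon 72.083°): 271.2 NM
D (lat 37.828°, lon 78.425°): 190.9 NM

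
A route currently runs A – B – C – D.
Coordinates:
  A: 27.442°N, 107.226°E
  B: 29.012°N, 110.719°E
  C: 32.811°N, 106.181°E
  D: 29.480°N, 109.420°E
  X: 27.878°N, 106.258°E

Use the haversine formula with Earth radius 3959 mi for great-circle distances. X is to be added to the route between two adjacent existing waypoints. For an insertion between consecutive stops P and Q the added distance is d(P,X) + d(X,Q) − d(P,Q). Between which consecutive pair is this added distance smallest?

between A and B

Added distance for inserting X between each consecutive pair:
A–B: 109.9 mi
B–C: 247.2 mi
C–D: 262.8 mi
Smallest added distance is 109.9 mi, inserting between A and B.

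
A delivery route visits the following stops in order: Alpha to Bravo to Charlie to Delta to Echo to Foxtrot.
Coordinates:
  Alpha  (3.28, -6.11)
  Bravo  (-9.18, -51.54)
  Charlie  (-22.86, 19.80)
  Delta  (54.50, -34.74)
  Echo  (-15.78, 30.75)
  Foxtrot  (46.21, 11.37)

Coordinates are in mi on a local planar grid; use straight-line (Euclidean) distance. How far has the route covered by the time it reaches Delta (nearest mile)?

Leg distances:
Alpha→Bravo: 47.1 mi  (cumulative 47.1 mi)
Bravo→Charlie: 72.6 mi  (cumulative 119.7 mi)
Charlie→Delta: 94.7 mi  (cumulative 214.4 mi)
Cumulative distance at Delta ≈ 214 mi.

214 mi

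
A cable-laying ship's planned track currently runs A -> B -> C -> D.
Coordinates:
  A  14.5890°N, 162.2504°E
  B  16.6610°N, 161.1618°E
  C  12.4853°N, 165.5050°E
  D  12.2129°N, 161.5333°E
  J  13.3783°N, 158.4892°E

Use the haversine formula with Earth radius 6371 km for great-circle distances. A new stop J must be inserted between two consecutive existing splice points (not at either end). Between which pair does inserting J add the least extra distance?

Added distance for inserting J between each consecutive pair:
A–B: 633.7 km
B–C: 572.3 km
C–D: 688.9 km
Smallest added distance is 572.3 km, inserting between B and C.

between B and C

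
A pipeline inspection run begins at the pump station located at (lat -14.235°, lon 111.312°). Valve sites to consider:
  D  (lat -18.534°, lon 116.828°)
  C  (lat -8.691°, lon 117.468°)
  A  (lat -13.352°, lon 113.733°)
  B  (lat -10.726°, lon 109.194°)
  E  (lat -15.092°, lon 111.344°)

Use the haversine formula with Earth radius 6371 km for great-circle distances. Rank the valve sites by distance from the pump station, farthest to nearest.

C, D, B, A, E

Computing each great-circle distance from (lat -14.235°, lon 111.312°):
C (lat -8.691°, lon 117.468°): 910.9 km
D (lat -18.534°, lon 116.828°): 758.0 km
B (lat -10.726°, lon 109.194°): 452.9 km
A (lat -13.352°, lon 113.733°): 279.3 km
E (lat -15.092°, lon 111.344°): 95.4 km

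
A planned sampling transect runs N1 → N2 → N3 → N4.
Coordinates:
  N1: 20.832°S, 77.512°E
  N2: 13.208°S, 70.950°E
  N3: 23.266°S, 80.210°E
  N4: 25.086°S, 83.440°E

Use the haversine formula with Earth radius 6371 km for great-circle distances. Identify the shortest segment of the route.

N3–N4

Leg distances:
N1→N2: 1097.5 km
N2→N3: 1484.5 km
N3→N4: 385.1 km
The shortest leg is N3–N4 at 385.1 km.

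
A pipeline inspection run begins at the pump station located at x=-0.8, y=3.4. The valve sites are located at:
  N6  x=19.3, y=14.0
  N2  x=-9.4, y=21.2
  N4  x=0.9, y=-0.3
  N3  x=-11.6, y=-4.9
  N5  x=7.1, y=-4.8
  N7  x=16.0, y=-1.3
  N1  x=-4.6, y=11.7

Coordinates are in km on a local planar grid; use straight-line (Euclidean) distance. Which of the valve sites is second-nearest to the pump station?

N1

Distances from the pump station (x=-0.8, y=3.4):
N4: 4.1 km
N1: 9.1 km
N5: 11.4 km
N3: 13.6 km
N7: 17.4 km
N2: 19.8 km
N6: 22.7 km
The second-nearest is N1 at 9.1 km.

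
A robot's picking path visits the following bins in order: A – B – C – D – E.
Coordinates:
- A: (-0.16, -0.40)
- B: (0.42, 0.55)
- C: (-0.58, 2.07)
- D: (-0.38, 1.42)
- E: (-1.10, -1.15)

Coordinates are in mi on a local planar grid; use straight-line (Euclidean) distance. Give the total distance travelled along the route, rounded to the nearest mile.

Leg distances:
A→B: 1.1 mi  (cumulative 1.1 mi)
B→C: 1.8 mi  (cumulative 2.9 mi)
C→D: 0.7 mi  (cumulative 3.6 mi)
D→E: 2.7 mi  (cumulative 6.3 mi)
Total route length ≈ 6 mi.

6 mi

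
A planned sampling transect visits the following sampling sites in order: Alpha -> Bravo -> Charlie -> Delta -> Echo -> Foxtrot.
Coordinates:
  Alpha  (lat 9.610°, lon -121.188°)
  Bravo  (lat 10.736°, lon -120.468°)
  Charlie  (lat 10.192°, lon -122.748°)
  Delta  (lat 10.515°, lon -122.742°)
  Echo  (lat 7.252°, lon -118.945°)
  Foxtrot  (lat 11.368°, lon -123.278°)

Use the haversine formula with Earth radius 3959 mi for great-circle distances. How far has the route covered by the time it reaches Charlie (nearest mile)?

251 mi

Leg distances:
Alpha→Bravo: 91.9 mi  (cumulative 91.9 mi)
Bravo→Charlie: 159.4 mi  (cumulative 251.3 mi)
Cumulative distance at Charlie ≈ 251 mi.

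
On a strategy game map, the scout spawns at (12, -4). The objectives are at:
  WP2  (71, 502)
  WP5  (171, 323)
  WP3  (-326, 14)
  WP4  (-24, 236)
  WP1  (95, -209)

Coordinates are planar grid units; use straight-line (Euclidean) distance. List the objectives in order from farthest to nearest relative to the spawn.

WP2, WP5, WP3, WP4, WP1

Distances from the spawn:
WP2 (71, 502): 509.4
WP5 (171, 323): 363.6
WP3 (-326, 14): 338.5
WP4 (-24, 236): 242.7
WP1 (95, -209): 221.2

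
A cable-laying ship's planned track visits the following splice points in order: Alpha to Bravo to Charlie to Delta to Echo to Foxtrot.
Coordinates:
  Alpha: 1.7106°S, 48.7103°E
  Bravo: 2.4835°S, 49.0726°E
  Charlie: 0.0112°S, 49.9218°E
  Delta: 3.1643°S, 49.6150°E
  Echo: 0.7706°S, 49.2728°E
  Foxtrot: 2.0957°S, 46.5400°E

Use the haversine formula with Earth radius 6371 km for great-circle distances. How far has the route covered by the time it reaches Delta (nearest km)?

738 km

Leg distances:
Alpha→Bravo: 94.9 km  (cumulative 94.9 km)
Bravo→Charlie: 290.7 km  (cumulative 385.6 km)
Charlie→Delta: 352.3 km  (cumulative 737.8 km)
Cumulative distance at Delta ≈ 738 km.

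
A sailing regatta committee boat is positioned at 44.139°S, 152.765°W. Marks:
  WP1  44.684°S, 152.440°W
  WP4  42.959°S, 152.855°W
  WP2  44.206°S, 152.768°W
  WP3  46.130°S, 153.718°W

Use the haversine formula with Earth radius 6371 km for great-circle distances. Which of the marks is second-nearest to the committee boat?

Distances from the committee boat (44.139°S, 152.765°W):
WP2: 7.5 km
WP1: 65.9 km
WP4: 131.4 km
WP3: 233.7 km
The second-nearest is WP1 at 65.9 km.

WP1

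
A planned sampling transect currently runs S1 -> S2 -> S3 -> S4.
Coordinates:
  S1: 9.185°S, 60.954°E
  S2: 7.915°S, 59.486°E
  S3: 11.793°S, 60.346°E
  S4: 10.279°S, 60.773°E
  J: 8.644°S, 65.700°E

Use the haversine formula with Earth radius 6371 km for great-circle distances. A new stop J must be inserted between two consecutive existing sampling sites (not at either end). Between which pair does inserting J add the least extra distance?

between S2 and S3

Added distance for inserting J between each consecutive pair:
S1–S2: 998.9 km
S2–S3: 929.6 km
S3–S4: 1077.9 km
Smallest added distance is 929.6 km, inserting between S2 and S3.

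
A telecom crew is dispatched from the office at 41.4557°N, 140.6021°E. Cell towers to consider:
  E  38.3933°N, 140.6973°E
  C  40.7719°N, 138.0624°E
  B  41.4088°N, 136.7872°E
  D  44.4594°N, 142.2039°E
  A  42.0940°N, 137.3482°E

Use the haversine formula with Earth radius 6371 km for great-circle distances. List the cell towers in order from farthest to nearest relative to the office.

D, E, B, A, C

Distance from the office at 41.4557°N, 140.6021°E to each:
D 44.4594°N, 142.2039°E: 358.5 km
E 38.3933°N, 140.6973°E: 340.6 km
B 41.4088°N, 136.7872°E: 318.1 km
A 42.0940°N, 137.3482°E: 279.0 km
C 40.7719°N, 138.0624°E: 225.9 km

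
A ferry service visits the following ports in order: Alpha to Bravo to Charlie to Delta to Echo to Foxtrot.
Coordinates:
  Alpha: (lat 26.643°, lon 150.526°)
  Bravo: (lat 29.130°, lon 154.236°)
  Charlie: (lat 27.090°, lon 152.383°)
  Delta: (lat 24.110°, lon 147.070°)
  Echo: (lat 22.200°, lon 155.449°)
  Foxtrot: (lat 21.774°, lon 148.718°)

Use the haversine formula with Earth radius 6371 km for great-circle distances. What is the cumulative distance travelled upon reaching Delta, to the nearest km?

1376 km

Leg distances:
Alpha→Bravo: 457.6 km  (cumulative 457.6 km)
Bravo→Charlie: 290.7 km  (cumulative 748.2 km)
Charlie→Delta: 627.3 km  (cumulative 1375.5 km)
Cumulative distance at Delta ≈ 1376 km.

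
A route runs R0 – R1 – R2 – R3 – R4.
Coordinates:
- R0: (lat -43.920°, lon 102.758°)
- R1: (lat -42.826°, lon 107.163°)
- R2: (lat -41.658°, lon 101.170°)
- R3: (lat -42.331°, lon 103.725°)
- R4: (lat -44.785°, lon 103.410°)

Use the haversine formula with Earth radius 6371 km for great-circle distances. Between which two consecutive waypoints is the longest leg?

Leg distances:
R0→R1: 376.2 km
R1→R2: 510.0 km
R2→R3: 224.0 km
R3→R4: 274.0 km
The longest leg is R1–R2 at 510.0 km.

R1–R2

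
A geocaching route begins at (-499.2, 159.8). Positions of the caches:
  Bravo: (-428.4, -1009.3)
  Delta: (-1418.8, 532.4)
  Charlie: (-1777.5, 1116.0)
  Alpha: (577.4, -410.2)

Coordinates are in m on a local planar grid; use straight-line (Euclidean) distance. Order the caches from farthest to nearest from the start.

Charlie, Alpha, Bravo, Delta

Distances from the start:
Charlie (-1777.5, 1116.0): 1596.4 m
Alpha (577.4, -410.2): 1218.2 m
Bravo (-428.4, -1009.3): 1171.2 m
Delta (-1418.8, 532.4): 992.2 m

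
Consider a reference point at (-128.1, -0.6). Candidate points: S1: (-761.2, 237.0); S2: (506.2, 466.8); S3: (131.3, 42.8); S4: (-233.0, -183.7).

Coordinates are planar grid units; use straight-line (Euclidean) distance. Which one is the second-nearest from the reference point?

Distance to each, sorted:
S4: 211.0
S3: 263.0
S1: 676.2
S2: 787.9
The second-nearest is S3 at 263.0.

S3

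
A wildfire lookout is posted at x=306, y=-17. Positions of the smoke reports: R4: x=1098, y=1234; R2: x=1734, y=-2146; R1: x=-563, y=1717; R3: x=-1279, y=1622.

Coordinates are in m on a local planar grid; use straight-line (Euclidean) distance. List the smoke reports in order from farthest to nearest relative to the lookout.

R2, R3, R1, R4

Distances from the lookout:
R2 x=1734, y=-2146: 2563.6 m
R3 x=-1279, y=1622: 2280.0 m
R1 x=-563, y=1717: 1939.6 m
R4 x=1098, y=1234: 1480.6 m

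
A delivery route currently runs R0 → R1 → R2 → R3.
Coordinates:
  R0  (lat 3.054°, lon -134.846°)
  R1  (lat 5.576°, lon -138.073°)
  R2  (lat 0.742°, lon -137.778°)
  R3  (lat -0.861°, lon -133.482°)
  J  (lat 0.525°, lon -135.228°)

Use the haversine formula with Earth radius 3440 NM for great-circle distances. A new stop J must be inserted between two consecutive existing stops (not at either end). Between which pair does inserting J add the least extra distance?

between R2 and R3

Added distance for inserting J between each consecutive pair:
R0–R1: 256.0 NM
R1–R2: 210.8 NM
R2–R3: 12.2 NM
Smallest added distance is 12.2 NM, inserting between R2 and R3.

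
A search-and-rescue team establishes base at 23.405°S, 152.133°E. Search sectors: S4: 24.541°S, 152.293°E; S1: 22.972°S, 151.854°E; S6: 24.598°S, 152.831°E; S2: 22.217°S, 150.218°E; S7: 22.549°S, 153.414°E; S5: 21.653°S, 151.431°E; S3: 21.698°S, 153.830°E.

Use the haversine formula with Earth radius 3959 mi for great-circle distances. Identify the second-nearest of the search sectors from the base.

Distances from the base (23.405°S, 152.133°E):
S1: 34.8 mi
S4: 79.1 mi
S6: 93.5 mi
S7: 100.7 mi
S5: 129.1 mi
S2: 147.0 mi
S3: 160.1 mi
The second-nearest is S4 at 79.1 mi.

S4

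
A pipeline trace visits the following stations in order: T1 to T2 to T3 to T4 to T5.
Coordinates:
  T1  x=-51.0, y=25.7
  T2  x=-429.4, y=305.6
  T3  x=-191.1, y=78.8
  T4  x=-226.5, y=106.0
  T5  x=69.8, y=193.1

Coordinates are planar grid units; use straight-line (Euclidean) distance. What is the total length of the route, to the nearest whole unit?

Leg distances:
T1→T2: 470.7  (cumulative 470.7)
T2→T3: 329.0  (cumulative 799.6)
T3→T4: 44.6  (cumulative 844.3)
T4→T5: 308.8  (cumulative 1153.1)
Total route length ≈ 1153.

1153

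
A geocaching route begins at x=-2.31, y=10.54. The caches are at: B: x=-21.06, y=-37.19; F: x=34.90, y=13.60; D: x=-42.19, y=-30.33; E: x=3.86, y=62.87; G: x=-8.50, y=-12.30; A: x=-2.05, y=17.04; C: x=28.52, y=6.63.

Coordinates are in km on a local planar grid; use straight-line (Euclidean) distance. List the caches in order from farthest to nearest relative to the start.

Distance from the start at x=-2.31, y=10.54 to each:
D x=-42.19, y=-30.33: 57.1 km
E x=3.86, y=62.87: 52.7 km
B x=-21.06, y=-37.19: 51.3 km
F x=34.90, y=13.60: 37.3 km
C x=28.52, y=6.63: 31.1 km
G x=-8.50, y=-12.30: 23.7 km
A x=-2.05, y=17.04: 6.5 km

D, E, B, F, C, G, A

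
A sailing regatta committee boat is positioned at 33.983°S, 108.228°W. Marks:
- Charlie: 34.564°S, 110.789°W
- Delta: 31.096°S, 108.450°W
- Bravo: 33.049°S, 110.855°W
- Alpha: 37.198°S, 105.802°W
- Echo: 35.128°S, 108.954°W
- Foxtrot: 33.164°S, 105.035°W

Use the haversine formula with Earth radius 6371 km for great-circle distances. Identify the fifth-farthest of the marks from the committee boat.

Charlie

Distances from the committee boat (33.983°S, 108.228°W):
Alpha: 419.4 km
Delta: 321.7 km
Foxtrot: 309.5 km
Bravo: 264.7 km
Charlie: 244.0 km
Echo: 143.6 km
The fifth-farthest is Charlie at 244.0 km.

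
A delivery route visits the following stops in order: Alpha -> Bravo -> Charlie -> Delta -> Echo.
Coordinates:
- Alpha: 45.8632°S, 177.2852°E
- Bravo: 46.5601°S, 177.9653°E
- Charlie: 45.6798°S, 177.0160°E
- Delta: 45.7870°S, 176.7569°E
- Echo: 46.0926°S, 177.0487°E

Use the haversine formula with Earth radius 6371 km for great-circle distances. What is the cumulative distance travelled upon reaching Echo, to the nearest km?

Leg distances:
Alpha→Bravo: 93.5 km  (cumulative 93.5 km)
Bravo→Charlie: 122.2 km  (cumulative 215.7 km)
Charlie→Delta: 23.4 km  (cumulative 239.1 km)
Delta→Echo: 40.8 km  (cumulative 279.9 km)
Cumulative distance at Echo ≈ 280 km.

280 km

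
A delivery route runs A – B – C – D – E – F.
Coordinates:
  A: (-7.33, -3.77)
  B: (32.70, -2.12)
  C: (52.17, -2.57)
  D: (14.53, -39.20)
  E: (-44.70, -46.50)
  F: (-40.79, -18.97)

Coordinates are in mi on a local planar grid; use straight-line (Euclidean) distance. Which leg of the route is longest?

D–E

Leg distances:
A→B: 40.1 mi
B→C: 19.5 mi
C→D: 52.5 mi
D→E: 59.7 mi
E→F: 27.8 mi
The longest leg is D–E at 59.7 mi.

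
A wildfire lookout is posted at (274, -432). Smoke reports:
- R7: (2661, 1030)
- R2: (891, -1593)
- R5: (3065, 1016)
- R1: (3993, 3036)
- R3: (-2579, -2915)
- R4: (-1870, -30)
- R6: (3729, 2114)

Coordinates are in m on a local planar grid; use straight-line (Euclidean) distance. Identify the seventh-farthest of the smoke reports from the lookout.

Distance to each, sorted:
R1: 5085.1 m
R6: 4291.8 m
R3: 3782.2 m
R5: 3144.3 m
R7: 2799.1 m
R4: 2181.4 m
R2: 1314.8 m
The seventh-farthest is R2 at 1314.8 m.

R2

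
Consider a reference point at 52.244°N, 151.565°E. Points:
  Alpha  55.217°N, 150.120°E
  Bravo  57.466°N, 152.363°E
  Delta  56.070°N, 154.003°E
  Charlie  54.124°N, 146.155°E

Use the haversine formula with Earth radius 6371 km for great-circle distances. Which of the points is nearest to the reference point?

Alpha

Distance to each, sorted:
Alpha: 344.0 km
Charlie: 416.6 km
Delta: 454.0 km
Bravo: 582.9 km
The nearest is Alpha at 344.0 km.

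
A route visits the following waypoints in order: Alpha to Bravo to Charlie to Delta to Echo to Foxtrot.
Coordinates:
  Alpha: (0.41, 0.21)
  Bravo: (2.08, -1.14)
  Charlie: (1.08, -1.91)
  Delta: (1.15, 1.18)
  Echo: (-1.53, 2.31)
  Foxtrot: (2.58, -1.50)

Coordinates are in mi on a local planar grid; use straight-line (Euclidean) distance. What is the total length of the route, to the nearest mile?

15 mi

Leg distances:
Alpha→Bravo: 2.1 mi  (cumulative 2.1 mi)
Bravo→Charlie: 1.3 mi  (cumulative 3.4 mi)
Charlie→Delta: 3.1 mi  (cumulative 6.5 mi)
Delta→Echo: 2.9 mi  (cumulative 9.4 mi)
Echo→Foxtrot: 5.6 mi  (cumulative 15.0 mi)
Total route length ≈ 15 mi.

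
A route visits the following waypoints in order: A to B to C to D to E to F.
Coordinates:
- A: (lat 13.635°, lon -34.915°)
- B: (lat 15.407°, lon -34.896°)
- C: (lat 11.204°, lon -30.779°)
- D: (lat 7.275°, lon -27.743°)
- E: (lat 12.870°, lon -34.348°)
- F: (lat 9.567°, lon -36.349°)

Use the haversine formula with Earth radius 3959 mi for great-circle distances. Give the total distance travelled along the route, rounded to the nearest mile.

1723 mi

Leg distances:
A→B: 122.4 mi  (cumulative 122.4 mi)
B→C: 401.2 mi  (cumulative 523.6 mi)
C→D: 341.4 mi  (cumulative 865.0 mi)
D→E: 592.6 mi  (cumulative 1457.6 mi)
E→F: 265.5 mi  (cumulative 1723.1 mi)
Total route length ≈ 1723 mi.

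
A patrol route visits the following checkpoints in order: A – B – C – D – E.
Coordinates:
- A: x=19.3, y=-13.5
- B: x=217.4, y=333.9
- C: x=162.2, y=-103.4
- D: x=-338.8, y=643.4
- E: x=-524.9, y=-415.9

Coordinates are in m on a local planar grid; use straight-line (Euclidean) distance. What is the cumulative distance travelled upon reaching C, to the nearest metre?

Leg distances:
A→B: 399.9 m  (cumulative 399.9 m)
B→C: 440.8 m  (cumulative 840.7 m)
Cumulative distance at C ≈ 841 m.

841 m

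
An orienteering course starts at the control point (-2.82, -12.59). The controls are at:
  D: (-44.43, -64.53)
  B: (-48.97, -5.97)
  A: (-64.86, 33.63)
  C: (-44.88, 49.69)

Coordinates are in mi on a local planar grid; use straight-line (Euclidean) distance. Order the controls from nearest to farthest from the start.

B, D, C, A

Distance from the start at (-2.82, -12.59) to each:
B (-48.97, -5.97): 46.6 mi
D (-44.43, -64.53): 66.6 mi
C (-44.88, 49.69): 75.2 mi
A (-64.86, 33.63): 77.4 mi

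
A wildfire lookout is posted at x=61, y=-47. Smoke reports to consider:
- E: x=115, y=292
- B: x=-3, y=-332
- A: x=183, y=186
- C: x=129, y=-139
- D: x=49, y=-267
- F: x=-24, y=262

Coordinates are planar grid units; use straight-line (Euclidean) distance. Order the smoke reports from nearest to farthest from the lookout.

C, D, A, B, F, E

Distances from the lookout:
C x=129, y=-139: 114.4
D x=49, y=-267: 220.3
A x=183, y=186: 263.0
B x=-3, y=-332: 292.1
F x=-24, y=262: 320.5
E x=115, y=292: 343.3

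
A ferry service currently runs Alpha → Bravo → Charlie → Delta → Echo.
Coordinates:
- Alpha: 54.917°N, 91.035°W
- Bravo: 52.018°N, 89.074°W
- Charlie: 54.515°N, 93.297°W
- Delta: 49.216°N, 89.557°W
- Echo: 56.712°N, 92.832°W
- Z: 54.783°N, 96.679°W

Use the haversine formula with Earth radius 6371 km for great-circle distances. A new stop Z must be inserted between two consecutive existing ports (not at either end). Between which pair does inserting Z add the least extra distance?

Added distance for inserting Z between each consecutive pair:
Alpha–Bravo: 604.1 km
Bravo–Charlie: 414.9 km
Charlie–Delta: 364.2 km
Delta–Echo: 247.9 km
Smallest added distance is 247.9 km, inserting between Delta and Echo.

between Delta and Echo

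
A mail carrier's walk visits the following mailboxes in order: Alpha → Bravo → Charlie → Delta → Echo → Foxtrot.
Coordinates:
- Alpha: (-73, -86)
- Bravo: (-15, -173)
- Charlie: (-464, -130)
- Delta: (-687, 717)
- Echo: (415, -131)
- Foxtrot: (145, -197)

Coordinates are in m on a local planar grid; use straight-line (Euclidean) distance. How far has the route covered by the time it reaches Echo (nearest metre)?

2822 m

Leg distances:
Alpha→Bravo: 104.6 m  (cumulative 104.6 m)
Bravo→Charlie: 451.1 m  (cumulative 555.6 m)
Charlie→Delta: 875.9 m  (cumulative 1431.5 m)
Delta→Echo: 1390.5 m  (cumulative 2822.0 m)
Cumulative distance at Echo ≈ 2822 m.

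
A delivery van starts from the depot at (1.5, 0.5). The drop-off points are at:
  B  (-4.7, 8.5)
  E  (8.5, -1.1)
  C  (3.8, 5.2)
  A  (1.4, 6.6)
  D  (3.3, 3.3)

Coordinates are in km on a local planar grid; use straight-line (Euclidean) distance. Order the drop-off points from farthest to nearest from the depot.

B, E, A, C, D

Distance from the depot at (1.5, 0.5) to each:
B (-4.7, 8.5): 10.1 km
E (8.5, -1.1): 7.2 km
A (1.4, 6.6): 6.1 km
C (3.8, 5.2): 5.2 km
D (3.3, 3.3): 3.3 km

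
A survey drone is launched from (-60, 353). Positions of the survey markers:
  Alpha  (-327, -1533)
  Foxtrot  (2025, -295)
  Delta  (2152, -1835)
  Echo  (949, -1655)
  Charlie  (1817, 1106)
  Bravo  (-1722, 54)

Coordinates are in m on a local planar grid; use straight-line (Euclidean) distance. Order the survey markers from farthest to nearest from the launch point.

Delta, Echo, Foxtrot, Charlie, Alpha, Bravo

Distance from the launch point at (-60, 353) to each:
Delta (2152, -1835): 3111.3 m
Echo (949, -1655): 2247.3 m
Foxtrot (2025, -295): 2183.4 m
Charlie (1817, 1106): 2022.4 m
Alpha (-327, -1533): 1904.8 m
Bravo (-1722, 54): 1688.7 m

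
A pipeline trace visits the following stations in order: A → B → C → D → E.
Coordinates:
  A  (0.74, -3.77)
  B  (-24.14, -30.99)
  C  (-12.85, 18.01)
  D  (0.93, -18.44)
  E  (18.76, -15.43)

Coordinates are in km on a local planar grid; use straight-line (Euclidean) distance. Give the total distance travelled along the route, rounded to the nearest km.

Leg distances:
A→B: 36.9 km  (cumulative 36.9 km)
B→C: 50.3 km  (cumulative 87.2 km)
C→D: 39.0 km  (cumulative 126.1 km)
D→E: 18.1 km  (cumulative 144.2 km)
Total route length ≈ 144 km.

144 km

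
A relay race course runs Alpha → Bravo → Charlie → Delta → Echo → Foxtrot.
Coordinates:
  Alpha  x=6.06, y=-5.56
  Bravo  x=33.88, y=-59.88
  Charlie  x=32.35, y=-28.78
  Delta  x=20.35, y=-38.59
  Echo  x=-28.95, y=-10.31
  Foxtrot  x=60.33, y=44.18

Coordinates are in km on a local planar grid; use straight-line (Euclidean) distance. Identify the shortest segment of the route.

Leg distances:
Alpha→Bravo: 61.0 km
Bravo→Charlie: 31.1 km
Charlie→Delta: 15.5 km
Delta→Echo: 56.8 km
Echo→Foxtrot: 104.6 km
The shortest leg is Charlie–Delta at 15.5 km.

Charlie–Delta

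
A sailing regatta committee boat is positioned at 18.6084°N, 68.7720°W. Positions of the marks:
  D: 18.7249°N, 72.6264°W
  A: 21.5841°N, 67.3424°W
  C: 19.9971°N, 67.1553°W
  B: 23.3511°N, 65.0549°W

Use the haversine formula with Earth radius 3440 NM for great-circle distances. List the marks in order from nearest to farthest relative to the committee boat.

C, A, D, B

Distances from the committee boat:
C 19.9971°N, 67.1553°W: 123.9 NM
A 21.5841°N, 67.3424°W: 196.0 NM
D 18.7249°N, 72.6264°W: 219.3 NM
B 23.3511°N, 65.0549°W: 352.8 NM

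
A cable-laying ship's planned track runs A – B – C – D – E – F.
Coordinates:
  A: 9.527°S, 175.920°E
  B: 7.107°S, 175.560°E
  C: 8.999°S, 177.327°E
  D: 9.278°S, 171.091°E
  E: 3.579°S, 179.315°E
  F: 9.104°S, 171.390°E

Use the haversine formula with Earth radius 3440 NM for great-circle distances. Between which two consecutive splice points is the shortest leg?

Leg distances:
A→B: 146.9 NM
B→C: 154.7 NM
C→D: 370.0 NM
D→E: 598.0 NM
E→F: 577.5 NM
The shortest leg is A–B at 146.9 NM.

A–B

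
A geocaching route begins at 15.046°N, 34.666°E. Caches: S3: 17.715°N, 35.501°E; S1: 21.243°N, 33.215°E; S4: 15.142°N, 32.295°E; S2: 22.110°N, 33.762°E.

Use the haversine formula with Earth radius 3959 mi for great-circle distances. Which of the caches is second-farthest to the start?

S1

Distances from the start (15.046°N, 34.666°E):
S2: 491.7 mi
S1: 438.7 mi
S3: 192.5 mi
S4: 158.3 mi
The second-farthest is S1 at 438.7 mi.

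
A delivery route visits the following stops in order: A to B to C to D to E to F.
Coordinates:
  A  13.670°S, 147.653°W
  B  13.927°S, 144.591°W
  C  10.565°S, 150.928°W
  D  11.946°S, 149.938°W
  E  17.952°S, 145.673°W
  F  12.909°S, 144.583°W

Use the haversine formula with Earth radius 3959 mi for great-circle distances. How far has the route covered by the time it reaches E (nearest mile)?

Leg distances:
A→B: 206.2 mi  (cumulative 206.2 mi)
B→C: 486.8 mi  (cumulative 693.1 mi)
C→D: 116.6 mi  (cumulative 809.7 mi)
D→E: 503.2 mi  (cumulative 1312.9 mi)
Cumulative distance at E ≈ 1313 mi.

1313 mi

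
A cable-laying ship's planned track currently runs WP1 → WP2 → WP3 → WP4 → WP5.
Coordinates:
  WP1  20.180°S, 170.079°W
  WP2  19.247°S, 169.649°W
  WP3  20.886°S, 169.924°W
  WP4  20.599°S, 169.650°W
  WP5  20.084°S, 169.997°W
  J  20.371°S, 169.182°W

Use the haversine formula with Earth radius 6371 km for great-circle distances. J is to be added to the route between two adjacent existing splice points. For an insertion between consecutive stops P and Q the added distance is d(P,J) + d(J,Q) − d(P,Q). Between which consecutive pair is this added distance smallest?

between WP2 and WP3

Added distance for inserting J between each consecutive pair:
WP1–WP2: 117.0 km
WP2–WP3: 45.8 km
WP3–WP4: 108.3 km
WP4–WP5: 78.0 km
Smallest added distance is 45.8 km, inserting between WP2 and WP3.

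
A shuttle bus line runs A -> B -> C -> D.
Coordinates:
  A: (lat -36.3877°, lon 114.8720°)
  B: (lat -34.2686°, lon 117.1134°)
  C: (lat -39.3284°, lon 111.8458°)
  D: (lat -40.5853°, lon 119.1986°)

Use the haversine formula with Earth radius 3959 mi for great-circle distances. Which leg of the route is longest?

Leg distances:
A→B: 193.4 mi
B→C: 455.0 mi
C→D: 398.9 mi
The longest leg is B–C at 455.0 mi.

B–C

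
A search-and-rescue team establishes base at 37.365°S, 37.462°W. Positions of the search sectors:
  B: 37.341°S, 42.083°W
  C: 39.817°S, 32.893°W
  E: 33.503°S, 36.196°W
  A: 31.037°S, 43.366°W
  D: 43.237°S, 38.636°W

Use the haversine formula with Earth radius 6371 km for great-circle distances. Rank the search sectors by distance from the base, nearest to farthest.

B, E, C, D, A

Computing each great-circle distance from 37.365°S, 37.462°W:
B 37.341°S, 42.083°W: 408.4 km
E 33.503°S, 36.196°W: 444.5 km
C 39.817°S, 32.893°W: 481.6 km
D 43.237°S, 38.636°W: 660.5 km
A 31.037°S, 43.366°W: 888.3 km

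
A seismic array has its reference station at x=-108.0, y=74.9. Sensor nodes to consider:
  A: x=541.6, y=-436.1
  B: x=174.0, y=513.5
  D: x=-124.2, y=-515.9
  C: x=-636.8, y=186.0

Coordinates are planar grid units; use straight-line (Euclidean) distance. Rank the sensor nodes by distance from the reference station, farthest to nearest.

A, D, C, B

Distances from the reference station:
A x=541.6, y=-436.1: 826.5
D x=-124.2, y=-515.9: 591.0
C x=-636.8, y=186.0: 540.3
B x=174.0, y=513.5: 521.4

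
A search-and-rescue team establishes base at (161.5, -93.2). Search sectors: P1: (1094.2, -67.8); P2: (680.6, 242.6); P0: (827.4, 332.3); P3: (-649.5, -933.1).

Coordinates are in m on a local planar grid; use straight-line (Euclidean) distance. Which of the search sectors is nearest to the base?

Distances from the base ((161.5, -93.2)):
P2: 618.2 m
P0: 790.2 m
P1: 933.0 m
P3: 1167.5 m
The nearest is P2 at 618.2 m.

P2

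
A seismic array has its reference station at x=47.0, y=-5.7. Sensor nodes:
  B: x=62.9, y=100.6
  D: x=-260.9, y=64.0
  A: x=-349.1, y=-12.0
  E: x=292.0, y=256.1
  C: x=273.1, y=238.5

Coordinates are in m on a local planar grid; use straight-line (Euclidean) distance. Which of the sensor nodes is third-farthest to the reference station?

Distances from the reference station (x=47.0, y=-5.7):
A: 396.2 m
E: 358.6 m
C: 332.8 m
D: 315.7 m
B: 107.5 m
The third-farthest is C at 332.8 m.

C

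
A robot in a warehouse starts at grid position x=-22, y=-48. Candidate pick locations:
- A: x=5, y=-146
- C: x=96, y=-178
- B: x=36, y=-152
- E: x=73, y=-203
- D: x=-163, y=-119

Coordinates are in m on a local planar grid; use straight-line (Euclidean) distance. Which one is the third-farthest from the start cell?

D

Distances from the start cell (x=-22, y=-48):
E: 181.8 m
C: 175.6 m
D: 157.9 m
B: 119.1 m
A: 101.7 m
The third-farthest is D at 157.9 m.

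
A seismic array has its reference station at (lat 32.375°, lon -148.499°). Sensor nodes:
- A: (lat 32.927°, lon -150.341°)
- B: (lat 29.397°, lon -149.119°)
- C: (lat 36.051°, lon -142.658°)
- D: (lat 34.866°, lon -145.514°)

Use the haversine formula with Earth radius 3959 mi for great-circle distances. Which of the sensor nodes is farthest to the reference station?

Distances from the reference station ((lat 32.375°, lon -148.499°)):
C: 419.3 mi
D: 243.1 mi
B: 209.0 mi
A: 113.7 mi
The farthest is C at 419.3 mi.

C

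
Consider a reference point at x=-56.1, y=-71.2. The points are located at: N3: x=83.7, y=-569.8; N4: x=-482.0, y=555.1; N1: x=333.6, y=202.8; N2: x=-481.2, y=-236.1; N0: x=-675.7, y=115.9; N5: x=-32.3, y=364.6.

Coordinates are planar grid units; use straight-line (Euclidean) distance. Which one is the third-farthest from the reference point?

N3

Distances from the reference point (x=-56.1, y=-71.2):
N4: 757.4
N0: 647.2
N3: 517.8
N1: 476.4
N2: 456.0
N5: 436.4
The third-farthest is N3 at 517.8.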